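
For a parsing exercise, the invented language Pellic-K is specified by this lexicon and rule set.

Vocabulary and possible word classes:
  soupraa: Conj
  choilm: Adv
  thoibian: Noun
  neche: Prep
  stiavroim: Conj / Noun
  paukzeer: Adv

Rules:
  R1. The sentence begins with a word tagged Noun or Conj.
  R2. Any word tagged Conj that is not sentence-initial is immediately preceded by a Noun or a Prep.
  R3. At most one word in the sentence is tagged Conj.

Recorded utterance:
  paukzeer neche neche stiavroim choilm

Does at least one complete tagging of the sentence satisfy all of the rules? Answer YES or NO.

NO

Candidates per position — 1:paukzeer {Adv}; 2:neche {Prep}; 3:neche {Prep}; 4:stiavroim {Conj,Noun}; 5:choilm {Adv}.
Rule 1 cannot be satisfied by any choice of tags from the lexicon.
So there is no consistent tagging.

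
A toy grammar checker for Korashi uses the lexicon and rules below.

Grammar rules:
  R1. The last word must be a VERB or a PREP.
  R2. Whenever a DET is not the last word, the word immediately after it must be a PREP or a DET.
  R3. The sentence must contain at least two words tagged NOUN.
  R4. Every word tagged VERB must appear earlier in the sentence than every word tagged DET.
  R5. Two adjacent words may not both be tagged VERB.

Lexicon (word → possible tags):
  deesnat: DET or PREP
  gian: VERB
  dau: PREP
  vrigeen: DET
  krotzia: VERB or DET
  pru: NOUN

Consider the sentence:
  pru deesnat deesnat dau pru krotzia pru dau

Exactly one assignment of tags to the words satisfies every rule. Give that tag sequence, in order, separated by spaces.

Candidates per position — 1:pru {NOUN}; 2:deesnat {DET,PREP}; 3:deesnat {DET,PREP}; 4:dau {PREP}; 5:pru {NOUN}; 6:krotzia {VERB,DET}; 7:pru {NOUN}; 8:dau {PREP}.
Position 6: DET is ruled out by rule 2; that leaves VERB.
Position 2: DET is ruled out by rule 4; that leaves PREP.
Position 3: DET is ruled out by rule 4; that leaves PREP.
That leaves exactly one tagging: NOUN PREP PREP PREP NOUN VERB NOUN PREP.
Checking: rule 1 ok; rule 2 ok; rule 3 ok; rule 4 ok; rule 5 ok.

NOUN PREP PREP PREP NOUN VERB NOUN PREP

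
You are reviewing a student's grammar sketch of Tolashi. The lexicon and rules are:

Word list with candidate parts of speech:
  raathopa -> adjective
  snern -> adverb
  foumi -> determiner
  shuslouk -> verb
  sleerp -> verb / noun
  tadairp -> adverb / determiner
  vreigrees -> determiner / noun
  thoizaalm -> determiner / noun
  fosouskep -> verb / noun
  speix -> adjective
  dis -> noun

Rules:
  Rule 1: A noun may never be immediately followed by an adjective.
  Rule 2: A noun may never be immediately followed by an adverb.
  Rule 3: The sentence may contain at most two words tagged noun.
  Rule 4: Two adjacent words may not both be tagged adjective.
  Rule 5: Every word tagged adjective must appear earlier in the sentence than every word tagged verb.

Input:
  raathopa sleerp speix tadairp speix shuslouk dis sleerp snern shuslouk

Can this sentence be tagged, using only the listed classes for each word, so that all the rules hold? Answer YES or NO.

NO

Candidates per position — 1:raathopa {adjective}; 2:sleerp {verb,noun}; 3:speix {adjective}; 4:tadairp {adverb,determiner}; 5:speix {adjective}; 6:shuslouk {verb}; 7:dis {noun}; 8:sleerp {verb,noun}; 9:snern {adverb}; 10:shuslouk {verb}.
Every candidate sequence violates at least one rule; no consistent tagging exists.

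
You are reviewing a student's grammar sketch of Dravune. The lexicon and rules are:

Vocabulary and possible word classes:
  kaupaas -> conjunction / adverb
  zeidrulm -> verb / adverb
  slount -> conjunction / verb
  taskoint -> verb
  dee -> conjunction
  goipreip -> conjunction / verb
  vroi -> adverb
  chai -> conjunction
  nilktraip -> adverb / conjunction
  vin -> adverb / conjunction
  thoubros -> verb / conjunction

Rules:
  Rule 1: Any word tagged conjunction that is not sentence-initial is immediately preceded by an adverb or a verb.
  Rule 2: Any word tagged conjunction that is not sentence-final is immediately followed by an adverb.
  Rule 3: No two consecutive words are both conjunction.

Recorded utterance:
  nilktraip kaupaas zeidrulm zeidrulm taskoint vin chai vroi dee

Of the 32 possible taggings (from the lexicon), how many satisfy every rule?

10

Candidates per position — 1:nilktraip {adverb,conjunction}; 2:kaupaas {conjunction,adverb}; 3:zeidrulm {verb,adverb}; 4:zeidrulm {verb,adverb}; 5:taskoint {verb}; 6:vin {adverb,conjunction}; 7:chai {conjunction}; 8:vroi {adverb}; 9:dee {conjunction}.
There are 32 candidate sequences in total.
Checking each against the rules leaves 10 sequences.
Count = 10.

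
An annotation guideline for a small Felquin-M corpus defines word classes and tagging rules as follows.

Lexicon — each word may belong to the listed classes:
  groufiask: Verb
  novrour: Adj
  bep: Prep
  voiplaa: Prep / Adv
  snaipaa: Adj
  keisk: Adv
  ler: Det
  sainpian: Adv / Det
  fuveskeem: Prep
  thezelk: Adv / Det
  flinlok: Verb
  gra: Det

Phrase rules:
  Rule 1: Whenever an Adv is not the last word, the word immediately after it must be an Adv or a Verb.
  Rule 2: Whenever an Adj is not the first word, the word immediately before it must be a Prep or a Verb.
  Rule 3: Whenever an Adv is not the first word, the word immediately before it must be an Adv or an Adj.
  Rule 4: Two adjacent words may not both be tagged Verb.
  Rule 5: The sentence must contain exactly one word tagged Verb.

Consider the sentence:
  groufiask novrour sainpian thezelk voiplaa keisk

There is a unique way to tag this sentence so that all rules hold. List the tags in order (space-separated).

Verb Adj Adv Adv Adv Adv

Candidates per position — 1:groufiask {Verb}; 2:novrour {Adj}; 3:sainpian {Adv,Det}; 4:thezelk {Adv,Det}; 5:voiplaa {Prep,Adv}; 6:keisk {Adv}.
Position 3: tagging it Det would leave rule 3 unsatisfiable, so it must be Adv.
Position 4: tagging it Det would leave rule 1 unsatisfiable, so it must be Adv.
Position 5: tagging it Prep would leave rule 1 unsatisfiable, so it must be Adv.
That leaves exactly one tagging: Verb Adj Adv Adv Adv Adv.
Verifying each rule — rule 1 ✓; rule 2 ✓; rule 3 ✓; rule 4 ✓; rule 5 ✓.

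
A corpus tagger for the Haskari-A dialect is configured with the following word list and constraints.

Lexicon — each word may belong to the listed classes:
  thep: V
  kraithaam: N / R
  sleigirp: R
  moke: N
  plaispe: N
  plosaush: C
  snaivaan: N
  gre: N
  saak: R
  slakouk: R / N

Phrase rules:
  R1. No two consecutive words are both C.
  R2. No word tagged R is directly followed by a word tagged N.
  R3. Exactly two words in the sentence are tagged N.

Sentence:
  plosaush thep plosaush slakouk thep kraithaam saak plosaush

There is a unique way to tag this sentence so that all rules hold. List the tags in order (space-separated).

Candidates per position — 1:plosaush {C}; 2:thep {V}; 3:plosaush {C}; 4:slakouk {R,N}; 5:thep {V}; 6:kraithaam {N,R}; 7:saak {R}; 8:plosaush {C}.
Word 4 cannot be R — rule 3 would then fail for every completion. It is N.
Word 6 cannot be R — rule 3 would then fail for every completion. It is N.
The unique satisfying tagging is: C V C N V N R C.
Verifying each rule — rule 1 ok; rule 2 ok; rule 3 ok.

C V C N V N R C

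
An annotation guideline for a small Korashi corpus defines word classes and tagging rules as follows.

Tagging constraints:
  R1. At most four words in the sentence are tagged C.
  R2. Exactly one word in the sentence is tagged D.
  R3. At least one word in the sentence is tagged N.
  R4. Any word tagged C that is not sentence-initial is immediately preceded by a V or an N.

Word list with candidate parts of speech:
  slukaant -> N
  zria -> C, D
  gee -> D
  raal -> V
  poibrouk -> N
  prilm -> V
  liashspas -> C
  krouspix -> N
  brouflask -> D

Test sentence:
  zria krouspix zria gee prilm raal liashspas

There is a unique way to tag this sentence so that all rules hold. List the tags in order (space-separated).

C N C D V V C

Candidates per position — 1:zria {C,D}; 2:krouspix {N}; 3:zria {C,D}; 4:gee {D}; 5:prilm {V}; 6:raal {V}; 7:liashspas {C}.
At position 1, choosing D makes rule 2 impossible to satisfy; hence C.
At position 3, choosing D makes rule 2 impossible to satisfy; hence C.
The only consistent sequence is: C N C D V V C.
Check: rule 1 ✓; rule 2 ✓; rule 3 ✓; rule 4 ✓.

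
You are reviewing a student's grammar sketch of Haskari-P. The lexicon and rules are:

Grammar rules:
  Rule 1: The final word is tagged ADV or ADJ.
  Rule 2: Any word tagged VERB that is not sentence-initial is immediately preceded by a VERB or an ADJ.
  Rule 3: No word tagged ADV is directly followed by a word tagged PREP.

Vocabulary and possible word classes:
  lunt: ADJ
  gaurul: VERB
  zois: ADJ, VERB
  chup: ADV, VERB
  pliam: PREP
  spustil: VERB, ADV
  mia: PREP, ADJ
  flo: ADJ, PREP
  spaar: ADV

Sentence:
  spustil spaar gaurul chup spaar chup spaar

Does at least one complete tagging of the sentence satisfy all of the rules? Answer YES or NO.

NO

Candidates per position — 1:spustil {VERB,ADV}; 2:spaar {ADV}; 3:gaurul {VERB}; 4:chup {ADV,VERB}; 5:spaar {ADV}; 6:chup {ADV,VERB}; 7:spaar {ADV}.
Rule 2 cannot be satisfied by any choice of tags from the lexicon.
So there is no consistent tagging.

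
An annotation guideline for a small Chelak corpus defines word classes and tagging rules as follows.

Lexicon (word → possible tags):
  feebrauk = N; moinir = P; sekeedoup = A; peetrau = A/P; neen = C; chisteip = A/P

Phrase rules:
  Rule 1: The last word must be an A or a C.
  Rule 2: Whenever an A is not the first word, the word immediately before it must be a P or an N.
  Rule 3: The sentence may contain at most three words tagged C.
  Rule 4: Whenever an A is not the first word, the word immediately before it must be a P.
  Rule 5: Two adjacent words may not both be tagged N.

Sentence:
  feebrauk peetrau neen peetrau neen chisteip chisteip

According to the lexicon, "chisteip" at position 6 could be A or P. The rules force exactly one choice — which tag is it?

P

Candidates per position — 1:feebrauk {N}; 2:peetrau {A,P}; 3:neen {C}; 4:peetrau {A,P}; 5:neen {C}; 6:chisteip {A,P}; 7:chisteip {A,P}.
Position 2: A is ruled out by rule 4; that leaves P.
Position 4: A is ruled out by rule 2; that leaves P.
Position 6: A is ruled out by rule 2; that leaves P.
Position 7: P is ruled out by rule 1; that leaves A.
The only consistent sequence is: N P C P C P A.
Verifying each rule — rule 1 ok; rule 2 ok; rule 3 ok; rule 4 ok; rule 5 ok.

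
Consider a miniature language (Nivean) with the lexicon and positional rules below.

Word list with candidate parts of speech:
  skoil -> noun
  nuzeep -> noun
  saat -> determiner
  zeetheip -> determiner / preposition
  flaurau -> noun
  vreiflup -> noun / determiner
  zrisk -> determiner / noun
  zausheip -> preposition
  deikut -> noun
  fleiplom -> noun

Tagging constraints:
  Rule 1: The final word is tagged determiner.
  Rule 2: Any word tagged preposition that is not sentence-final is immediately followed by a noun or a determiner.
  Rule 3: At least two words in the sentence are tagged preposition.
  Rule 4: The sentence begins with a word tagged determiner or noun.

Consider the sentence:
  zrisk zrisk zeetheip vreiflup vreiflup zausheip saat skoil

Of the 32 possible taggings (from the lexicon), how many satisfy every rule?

0

Candidates per position — 1:zrisk {determiner,noun}; 2:zrisk {determiner,noun}; 3:zeetheip {determiner,preposition}; 4:vreiflup {noun,determiner}; 5:vreiflup {noun,determiner}; 6:zausheip {preposition}; 7:saat {determiner}; 8:skoil {noun}.
There are 32 candidate sequences in total.
Rule 1 cannot be satisfied by any choice of tags from the lexicon.
So there is no consistent tagging.
Count = 0.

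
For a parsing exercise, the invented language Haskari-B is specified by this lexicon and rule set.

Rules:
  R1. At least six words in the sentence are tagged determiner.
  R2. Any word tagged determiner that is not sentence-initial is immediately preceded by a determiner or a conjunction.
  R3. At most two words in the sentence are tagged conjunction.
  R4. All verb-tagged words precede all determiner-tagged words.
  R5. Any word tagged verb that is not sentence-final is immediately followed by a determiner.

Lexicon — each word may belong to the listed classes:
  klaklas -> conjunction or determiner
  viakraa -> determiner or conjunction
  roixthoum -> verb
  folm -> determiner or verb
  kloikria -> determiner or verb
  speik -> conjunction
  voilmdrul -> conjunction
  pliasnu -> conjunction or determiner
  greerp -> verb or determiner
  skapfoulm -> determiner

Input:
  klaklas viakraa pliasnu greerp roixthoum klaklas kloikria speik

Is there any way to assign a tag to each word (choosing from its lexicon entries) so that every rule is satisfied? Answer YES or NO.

Candidates per position — 1:klaklas {conjunction,determiner}; 2:viakraa {determiner,conjunction}; 3:pliasnu {conjunction,determiner}; 4:greerp {verb,determiner}; 5:roixthoum {verb}; 6:klaklas {conjunction,determiner}; 7:kloikria {determiner,verb}; 8:speik {conjunction}.
Every candidate sequence violates at least one rule; no consistent tagging exists.

NO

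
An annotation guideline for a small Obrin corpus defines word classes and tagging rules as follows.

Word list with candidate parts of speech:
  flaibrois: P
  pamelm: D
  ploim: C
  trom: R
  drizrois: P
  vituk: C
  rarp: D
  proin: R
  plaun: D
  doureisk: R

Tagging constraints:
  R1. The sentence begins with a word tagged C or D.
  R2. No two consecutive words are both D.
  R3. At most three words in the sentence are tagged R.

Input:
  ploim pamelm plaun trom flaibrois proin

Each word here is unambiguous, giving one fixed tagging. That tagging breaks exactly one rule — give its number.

Fixed tagging: C D D R P R.
Rule check: R1 ok, R2 fails, R3 ok.
Only rule 2 fails.

2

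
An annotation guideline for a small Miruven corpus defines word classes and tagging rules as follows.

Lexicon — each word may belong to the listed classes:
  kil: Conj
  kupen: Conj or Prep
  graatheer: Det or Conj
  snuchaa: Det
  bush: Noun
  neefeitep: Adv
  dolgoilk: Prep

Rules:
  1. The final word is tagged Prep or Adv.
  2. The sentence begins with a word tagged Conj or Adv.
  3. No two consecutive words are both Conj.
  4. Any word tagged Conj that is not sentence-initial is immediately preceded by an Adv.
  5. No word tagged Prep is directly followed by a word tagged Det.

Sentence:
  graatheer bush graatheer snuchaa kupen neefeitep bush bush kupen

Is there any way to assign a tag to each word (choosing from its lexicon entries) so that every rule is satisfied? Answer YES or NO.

YES

Candidates per position — 1:graatheer {Det,Conj}; 2:bush {Noun}; 3:graatheer {Det,Conj}; 4:snuchaa {Det}; 5:kupen {Conj,Prep}; 6:neefeitep {Adv}; 7:bush {Noun}; 8:bush {Noun}; 9:kupen {Conj,Prep}.
One satisfying assignment: Conj Noun Det Det Prep Adv Noun Noun Prep.
Checking: rule 1 ok; rule 2 ok; rule 3 ok; rule 4 ok; rule 5 ok.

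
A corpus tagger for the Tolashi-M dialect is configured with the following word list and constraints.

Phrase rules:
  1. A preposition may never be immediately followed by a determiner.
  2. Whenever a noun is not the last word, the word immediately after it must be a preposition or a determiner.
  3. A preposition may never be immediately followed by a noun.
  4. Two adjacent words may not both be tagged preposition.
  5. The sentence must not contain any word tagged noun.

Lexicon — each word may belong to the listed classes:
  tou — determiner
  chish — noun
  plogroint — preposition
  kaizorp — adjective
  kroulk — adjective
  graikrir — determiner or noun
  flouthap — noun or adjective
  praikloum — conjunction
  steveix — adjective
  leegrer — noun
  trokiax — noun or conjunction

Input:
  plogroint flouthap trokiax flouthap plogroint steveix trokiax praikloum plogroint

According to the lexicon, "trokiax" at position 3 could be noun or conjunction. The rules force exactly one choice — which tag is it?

Candidates per position — 1:plogroint {preposition}; 2:flouthap {noun,adjective}; 3:trokiax {noun,conjunction}; 4:flouthap {noun,adjective}; 5:plogroint {preposition}; 6:steveix {adjective}; 7:trokiax {noun,conjunction}; 8:praikloum {conjunction}; 9:plogroint {preposition}.
Position 2: tagging it noun would leave rule 2 unsatisfiable, so it must be adjective.
Position 3: tagging it noun would leave rule 2 unsatisfiable, so it must be conjunction.
Position 4: tagging it noun would leave rule 5 unsatisfiable, so it must be adjective.
Position 7: tagging it noun would leave rule 2 unsatisfiable, so it must be conjunction.
The unique satisfying tagging is: preposition adjective conjunction adjective preposition adjective conjunction conjunction preposition.
Checking: rule 1 satisfied; rule 2 satisfied; rule 3 satisfied; rule 4 satisfied; rule 5 satisfied.

conjunction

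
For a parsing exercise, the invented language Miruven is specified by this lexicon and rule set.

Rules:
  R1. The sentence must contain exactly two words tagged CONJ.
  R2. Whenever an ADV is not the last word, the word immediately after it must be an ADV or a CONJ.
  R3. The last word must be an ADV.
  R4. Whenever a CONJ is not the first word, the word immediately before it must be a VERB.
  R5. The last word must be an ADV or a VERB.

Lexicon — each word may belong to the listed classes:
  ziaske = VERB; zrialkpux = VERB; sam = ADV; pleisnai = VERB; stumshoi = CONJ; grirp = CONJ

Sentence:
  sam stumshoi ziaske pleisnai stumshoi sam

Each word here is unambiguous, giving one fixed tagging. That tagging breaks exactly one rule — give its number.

4

Fixed tagging: ADV CONJ VERB VERB CONJ ADV.
Rule check: R1 holds, R2 holds, R3 holds, R4 violated, R5 holds.
Only rule 4 fails.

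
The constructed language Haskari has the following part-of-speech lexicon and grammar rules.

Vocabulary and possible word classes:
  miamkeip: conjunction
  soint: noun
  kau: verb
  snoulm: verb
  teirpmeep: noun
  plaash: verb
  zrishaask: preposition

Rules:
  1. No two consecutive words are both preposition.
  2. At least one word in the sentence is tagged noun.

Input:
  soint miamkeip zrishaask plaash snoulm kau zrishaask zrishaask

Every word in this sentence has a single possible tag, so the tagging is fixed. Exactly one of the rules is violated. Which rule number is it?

Fixed tagging: noun conjunction preposition verb verb verb preposition preposition.
Applying the rules: R1 violated, R2 holds.
Only rule 1 fails.

1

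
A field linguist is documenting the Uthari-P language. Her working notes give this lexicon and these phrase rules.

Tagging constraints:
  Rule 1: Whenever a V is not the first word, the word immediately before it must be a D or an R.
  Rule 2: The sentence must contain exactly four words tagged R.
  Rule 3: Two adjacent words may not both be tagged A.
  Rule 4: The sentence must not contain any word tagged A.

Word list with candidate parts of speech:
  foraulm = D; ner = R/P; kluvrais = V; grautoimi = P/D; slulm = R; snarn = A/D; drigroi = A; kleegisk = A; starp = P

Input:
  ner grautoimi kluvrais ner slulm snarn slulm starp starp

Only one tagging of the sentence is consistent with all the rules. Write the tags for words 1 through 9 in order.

Candidates per position — 1:ner {R,P}; 2:grautoimi {P,D}; 3:kluvrais {V}; 4:ner {R,P}; 5:slulm {R}; 6:snarn {A,D}; 7:slulm {R}; 8:starp {P}; 9:starp {P}.
If word 1 were P, no tagging could satisfy rule 2; so word 1 is R.
If word 2 were P, no tagging could satisfy rule 1; so word 2 is D.
If word 4 were P, no tagging could satisfy rule 2; so word 4 is R.
If word 6 were A, no tagging could satisfy rule 4; so word 6 is D.
The only consistent sequence is: R D V R R D R P P.
Checking: rule 1 ✓; rule 2 ✓; rule 3 ✓; rule 4 ✓.

R D V R R D R P P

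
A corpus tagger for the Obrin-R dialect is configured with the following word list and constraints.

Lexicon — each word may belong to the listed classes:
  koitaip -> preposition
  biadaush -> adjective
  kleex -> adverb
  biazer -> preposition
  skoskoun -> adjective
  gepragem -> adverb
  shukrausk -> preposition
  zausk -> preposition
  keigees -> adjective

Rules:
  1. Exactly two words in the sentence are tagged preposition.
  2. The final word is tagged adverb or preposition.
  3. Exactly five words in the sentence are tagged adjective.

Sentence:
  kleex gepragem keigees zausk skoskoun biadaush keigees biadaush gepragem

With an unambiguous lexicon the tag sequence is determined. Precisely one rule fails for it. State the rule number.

Fixed tagging: adverb adverb adjective preposition adjective adjective adjective adjective adverb.
Rule check: R1 fail, R2 pass, R3 pass.
Only rule 1 fails.

1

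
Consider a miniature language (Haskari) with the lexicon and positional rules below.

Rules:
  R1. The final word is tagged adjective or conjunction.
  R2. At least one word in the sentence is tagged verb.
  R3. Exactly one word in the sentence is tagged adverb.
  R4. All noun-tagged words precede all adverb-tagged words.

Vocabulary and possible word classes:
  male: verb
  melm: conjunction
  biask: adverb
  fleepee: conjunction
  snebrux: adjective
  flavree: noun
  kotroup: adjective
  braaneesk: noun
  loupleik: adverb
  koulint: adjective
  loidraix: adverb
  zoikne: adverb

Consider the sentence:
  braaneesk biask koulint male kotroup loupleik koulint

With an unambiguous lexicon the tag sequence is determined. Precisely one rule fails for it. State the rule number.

Fixed tagging: noun adverb adjective verb adjective adverb adjective.
Applying the rules: R1 holds, R2 holds, R3 violated, R4 holds.
Only rule 3 fails.

3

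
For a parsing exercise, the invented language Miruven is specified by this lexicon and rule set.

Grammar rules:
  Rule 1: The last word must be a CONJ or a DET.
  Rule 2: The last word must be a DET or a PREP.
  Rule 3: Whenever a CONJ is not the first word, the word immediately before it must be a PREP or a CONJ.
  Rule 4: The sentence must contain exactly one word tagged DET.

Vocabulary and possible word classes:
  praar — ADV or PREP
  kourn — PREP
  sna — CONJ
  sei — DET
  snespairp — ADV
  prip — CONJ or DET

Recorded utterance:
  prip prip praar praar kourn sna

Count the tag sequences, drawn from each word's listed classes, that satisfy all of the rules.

0

Candidates per position — 1:prip {CONJ,DET}; 2:prip {CONJ,DET}; 3:praar {ADV,PREP}; 4:praar {ADV,PREP}; 5:kourn {PREP}; 6:sna {CONJ}.
There are 16 candidate sequences in total.
Rule 2 cannot be satisfied by any choice of tags from the lexicon.
So there is no consistent tagging.
Count = 0.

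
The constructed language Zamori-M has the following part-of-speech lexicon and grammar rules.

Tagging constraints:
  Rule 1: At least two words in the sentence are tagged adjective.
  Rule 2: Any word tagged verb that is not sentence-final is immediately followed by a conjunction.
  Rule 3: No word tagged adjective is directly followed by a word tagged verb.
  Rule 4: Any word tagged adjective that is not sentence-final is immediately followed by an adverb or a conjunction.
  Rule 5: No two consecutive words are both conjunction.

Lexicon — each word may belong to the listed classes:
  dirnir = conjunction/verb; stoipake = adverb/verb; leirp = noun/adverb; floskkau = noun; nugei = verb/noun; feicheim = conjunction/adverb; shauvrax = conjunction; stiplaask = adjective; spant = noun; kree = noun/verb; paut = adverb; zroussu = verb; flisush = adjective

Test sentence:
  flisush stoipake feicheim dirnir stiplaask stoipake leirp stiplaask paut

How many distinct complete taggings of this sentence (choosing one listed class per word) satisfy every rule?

Candidates per position — 1:flisush {adjective}; 2:stoipake {adverb,verb}; 3:feicheim {conjunction,adverb}; 4:dirnir {conjunction,verb}; 5:stiplaask {adjective}; 6:stoipake {adverb,verb}; 7:leirp {noun,adverb}; 8:stiplaask {adjective}; 9:paut {adverb}.
There are 32 candidate sequences in total.
The sequences that satisfy every rule: adjective adverb adverb conjunction adjective adverb noun adjective adverb; adjective adverb adverb conjunction adjective adverb adverb adjective adverb.
Count = 2.

2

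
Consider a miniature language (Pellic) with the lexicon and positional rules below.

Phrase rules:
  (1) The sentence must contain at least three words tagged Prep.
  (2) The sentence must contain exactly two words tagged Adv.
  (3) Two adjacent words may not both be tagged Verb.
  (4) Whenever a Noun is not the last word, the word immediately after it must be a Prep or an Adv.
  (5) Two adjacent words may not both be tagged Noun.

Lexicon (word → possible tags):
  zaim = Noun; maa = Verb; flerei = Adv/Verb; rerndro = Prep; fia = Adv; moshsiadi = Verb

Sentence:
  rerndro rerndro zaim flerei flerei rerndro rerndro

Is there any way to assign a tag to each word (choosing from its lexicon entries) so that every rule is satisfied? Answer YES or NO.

YES

Candidates per position — 1:rerndro {Prep}; 2:rerndro {Prep}; 3:zaim {Noun}; 4:flerei {Adv,Verb}; 5:flerei {Adv,Verb}; 6:rerndro {Prep}; 7:rerndro {Prep}.
One satisfying assignment: Prep Prep Noun Adv Adv Prep Prep.
Rule-by-rule: rule 1 satisfied; rule 2 satisfied; rule 3 satisfied; rule 4 satisfied; rule 5 satisfied.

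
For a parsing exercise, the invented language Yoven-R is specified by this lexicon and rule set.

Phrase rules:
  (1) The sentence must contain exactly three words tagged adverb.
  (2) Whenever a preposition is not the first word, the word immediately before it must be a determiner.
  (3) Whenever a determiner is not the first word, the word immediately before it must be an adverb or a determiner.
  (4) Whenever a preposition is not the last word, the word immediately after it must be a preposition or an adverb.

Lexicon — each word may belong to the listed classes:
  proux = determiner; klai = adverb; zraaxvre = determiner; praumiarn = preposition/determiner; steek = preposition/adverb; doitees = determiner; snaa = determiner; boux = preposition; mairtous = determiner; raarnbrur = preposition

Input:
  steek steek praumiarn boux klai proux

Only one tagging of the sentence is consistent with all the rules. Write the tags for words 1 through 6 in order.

Candidates per position — 1:steek {preposition,adverb}; 2:steek {preposition,adverb}; 3:praumiarn {preposition,determiner}; 4:boux {preposition}; 5:klai {adverb}; 6:proux {determiner}.
If word 1 were preposition, no tagging could satisfy rule 1; so word 1 is adverb.
If word 2 were preposition, no tagging could satisfy rule 1; so word 2 is adverb.
If word 3 were preposition, no tagging could satisfy rule 2; so word 3 is determiner.
The only consistent sequence is: adverb adverb determiner preposition adverb determiner.
Rule-by-rule: rule 1 ✓; rule 2 ✓; rule 3 ✓; rule 4 ✓.

adverb adverb determiner preposition adverb determiner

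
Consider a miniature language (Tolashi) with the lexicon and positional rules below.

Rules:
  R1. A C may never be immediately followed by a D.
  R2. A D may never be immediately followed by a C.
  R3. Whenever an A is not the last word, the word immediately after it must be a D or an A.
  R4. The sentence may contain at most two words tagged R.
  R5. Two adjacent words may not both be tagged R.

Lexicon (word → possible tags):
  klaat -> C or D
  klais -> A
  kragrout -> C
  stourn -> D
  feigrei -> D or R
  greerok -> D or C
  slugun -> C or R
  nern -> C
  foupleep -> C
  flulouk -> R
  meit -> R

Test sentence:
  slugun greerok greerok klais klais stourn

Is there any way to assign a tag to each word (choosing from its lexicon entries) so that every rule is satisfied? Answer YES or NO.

Candidates per position — 1:slugun {C,R}; 2:greerok {D,C}; 3:greerok {D,C}; 4:klais {A}; 5:klais {A}; 6:stourn {D}.
One satisfying assignment: R C C A A D.
Checking: rule 1 holds; rule 2 holds; rule 3 holds; rule 4 holds; rule 5 holds.

YES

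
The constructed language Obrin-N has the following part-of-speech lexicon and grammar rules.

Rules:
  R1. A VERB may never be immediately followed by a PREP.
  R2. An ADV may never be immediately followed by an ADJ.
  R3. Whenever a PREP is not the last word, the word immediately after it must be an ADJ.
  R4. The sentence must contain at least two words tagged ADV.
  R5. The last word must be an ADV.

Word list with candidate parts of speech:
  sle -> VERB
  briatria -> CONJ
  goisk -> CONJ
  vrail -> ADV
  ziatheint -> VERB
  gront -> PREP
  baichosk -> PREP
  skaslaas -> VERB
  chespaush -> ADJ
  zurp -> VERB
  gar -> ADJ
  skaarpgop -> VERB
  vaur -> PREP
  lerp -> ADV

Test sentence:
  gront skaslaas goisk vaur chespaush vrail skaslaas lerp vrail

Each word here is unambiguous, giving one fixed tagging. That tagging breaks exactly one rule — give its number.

3

Fixed tagging: PREP VERB CONJ PREP ADJ ADV VERB ADV ADV.
Rule check: R1 ok, R2 ok, R3 fails, R4 ok, R5 ok.
Only rule 3 fails.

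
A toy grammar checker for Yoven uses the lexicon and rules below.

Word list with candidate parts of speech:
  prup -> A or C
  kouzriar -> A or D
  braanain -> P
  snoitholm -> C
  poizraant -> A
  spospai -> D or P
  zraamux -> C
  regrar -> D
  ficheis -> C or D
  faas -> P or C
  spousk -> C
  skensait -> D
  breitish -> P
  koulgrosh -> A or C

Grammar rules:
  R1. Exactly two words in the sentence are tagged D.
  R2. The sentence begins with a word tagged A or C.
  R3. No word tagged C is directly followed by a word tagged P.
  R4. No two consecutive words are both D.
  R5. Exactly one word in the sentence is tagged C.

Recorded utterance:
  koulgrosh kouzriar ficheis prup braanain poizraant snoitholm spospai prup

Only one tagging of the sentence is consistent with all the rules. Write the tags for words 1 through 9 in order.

Candidates per position — 1:koulgrosh {A,C}; 2:kouzriar {A,D}; 3:ficheis {C,D}; 4:prup {A,C}; 5:braanain {P}; 6:poizraant {A}; 7:snoitholm {C}; 8:spospai {D,P}; 9:prup {A,C}.
If word 1 were C, no tagging could satisfy rule 5; so word 1 is A.
If word 3 were C, no tagging could satisfy rule 5; so word 3 is D.
If word 4 were C, no tagging could satisfy rule 3; so word 4 is A.
If word 8 were P, no tagging could satisfy rule 3; so word 8 is D.
If word 9 were C, no tagging could satisfy rule 5; so word 9 is A.
If word 2 were D, no tagging could satisfy rule 1; so word 2 is A.
That leaves exactly one tagging: A A D A P A C D A.
Rule-by-rule: rule 1 satisfied; rule 2 satisfied; rule 3 satisfied; rule 4 satisfied; rule 5 satisfied.

A A D A P A C D A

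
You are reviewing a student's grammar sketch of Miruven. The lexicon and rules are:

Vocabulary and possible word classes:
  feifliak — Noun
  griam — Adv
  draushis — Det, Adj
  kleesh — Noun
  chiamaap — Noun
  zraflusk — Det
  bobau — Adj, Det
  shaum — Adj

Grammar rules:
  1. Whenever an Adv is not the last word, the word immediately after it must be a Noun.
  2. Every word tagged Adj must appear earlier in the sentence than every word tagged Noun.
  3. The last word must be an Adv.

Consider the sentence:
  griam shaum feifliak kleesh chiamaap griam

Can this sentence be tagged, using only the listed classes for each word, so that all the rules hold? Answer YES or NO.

NO

Candidates per position — 1:griam {Adv}; 2:shaum {Adj}; 3:feifliak {Noun}; 4:kleesh {Noun}; 5:chiamaap {Noun}; 6:griam {Adv}.
Rule 1 cannot be satisfied by any choice of tags from the lexicon.
So there is no consistent tagging.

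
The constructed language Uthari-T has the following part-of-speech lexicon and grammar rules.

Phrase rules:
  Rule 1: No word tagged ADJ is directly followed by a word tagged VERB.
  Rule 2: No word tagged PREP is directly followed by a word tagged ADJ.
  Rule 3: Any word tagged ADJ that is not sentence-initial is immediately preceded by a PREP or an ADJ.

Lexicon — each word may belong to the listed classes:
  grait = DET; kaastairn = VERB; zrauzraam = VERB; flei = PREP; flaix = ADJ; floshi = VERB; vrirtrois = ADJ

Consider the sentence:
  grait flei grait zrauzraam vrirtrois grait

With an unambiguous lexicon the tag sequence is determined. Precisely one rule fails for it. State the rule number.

3

Fixed tagging: DET PREP DET VERB ADJ DET.
Applying the rules: R1 pass, R2 pass, R3 fail.
Only rule 3 fails.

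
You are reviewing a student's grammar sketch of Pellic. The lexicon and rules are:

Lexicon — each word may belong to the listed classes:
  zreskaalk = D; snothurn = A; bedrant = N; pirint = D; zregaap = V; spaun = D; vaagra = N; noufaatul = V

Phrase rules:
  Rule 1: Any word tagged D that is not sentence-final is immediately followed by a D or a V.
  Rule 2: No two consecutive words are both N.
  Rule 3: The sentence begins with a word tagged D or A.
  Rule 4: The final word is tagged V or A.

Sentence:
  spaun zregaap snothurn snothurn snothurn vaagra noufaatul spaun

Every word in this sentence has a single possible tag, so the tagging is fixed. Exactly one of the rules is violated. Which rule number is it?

Fixed tagging: D V A A A N V D.
Applying the rules: R1 ✓, R2 ✓, R3 ✓, R4 ✗.
Only rule 4 fails.

4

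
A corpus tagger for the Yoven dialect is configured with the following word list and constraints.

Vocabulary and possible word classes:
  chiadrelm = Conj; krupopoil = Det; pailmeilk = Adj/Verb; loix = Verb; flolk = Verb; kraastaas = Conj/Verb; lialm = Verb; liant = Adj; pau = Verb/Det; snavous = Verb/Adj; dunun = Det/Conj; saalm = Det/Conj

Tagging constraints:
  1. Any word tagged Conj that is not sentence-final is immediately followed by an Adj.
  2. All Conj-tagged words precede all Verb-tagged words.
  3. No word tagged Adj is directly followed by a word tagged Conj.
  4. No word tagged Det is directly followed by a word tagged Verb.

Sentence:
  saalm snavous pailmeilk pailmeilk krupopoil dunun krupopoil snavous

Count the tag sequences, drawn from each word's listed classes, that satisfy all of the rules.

8

Candidates per position — 1:saalm {Det,Conj}; 2:snavous {Verb,Adj}; 3:pailmeilk {Adj,Verb}; 4:pailmeilk {Adj,Verb}; 5:krupopoil {Det}; 6:dunun {Det,Conj}; 7:krupopoil {Det}; 8:snavous {Verb,Adj}.
There are 64 candidate sequences in total.
Checking each against the rules leaves 8 sequences.
Count = 8.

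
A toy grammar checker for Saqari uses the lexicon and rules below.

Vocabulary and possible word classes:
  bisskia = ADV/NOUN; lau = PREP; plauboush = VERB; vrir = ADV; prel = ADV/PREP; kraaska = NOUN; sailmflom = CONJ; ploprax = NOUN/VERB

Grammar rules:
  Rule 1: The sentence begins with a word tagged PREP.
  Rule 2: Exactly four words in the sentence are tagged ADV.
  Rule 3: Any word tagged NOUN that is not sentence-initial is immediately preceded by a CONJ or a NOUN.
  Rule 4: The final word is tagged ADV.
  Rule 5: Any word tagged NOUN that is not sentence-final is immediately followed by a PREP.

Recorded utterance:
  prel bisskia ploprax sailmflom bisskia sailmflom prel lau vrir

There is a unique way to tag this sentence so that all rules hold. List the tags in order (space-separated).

PREP ADV VERB CONJ ADV CONJ ADV PREP ADV

Candidates per position — 1:prel {ADV,PREP}; 2:bisskia {ADV,NOUN}; 3:ploprax {NOUN,VERB}; 4:sailmflom {CONJ}; 5:bisskia {ADV,NOUN}; 6:sailmflom {CONJ}; 7:prel {ADV,PREP}; 8:lau {PREP}; 9:vrir {ADV}.
At position 1, choosing ADV makes rule 1 impossible to satisfy; hence PREP.
At position 2, choosing NOUN makes rule 2 impossible to satisfy; hence ADV.
At position 3, choosing NOUN makes rule 3 impossible to satisfy; hence VERB.
At position 5, choosing NOUN makes rule 2 impossible to satisfy; hence ADV.
At position 7, choosing PREP makes rule 2 impossible to satisfy; hence ADV.
The unique satisfying tagging is: PREP ADV VERB CONJ ADV CONJ ADV PREP ADV.
Verifying each rule — rule 1 satisfied; rule 2 satisfied; rule 3 satisfied; rule 4 satisfied; rule 5 satisfied.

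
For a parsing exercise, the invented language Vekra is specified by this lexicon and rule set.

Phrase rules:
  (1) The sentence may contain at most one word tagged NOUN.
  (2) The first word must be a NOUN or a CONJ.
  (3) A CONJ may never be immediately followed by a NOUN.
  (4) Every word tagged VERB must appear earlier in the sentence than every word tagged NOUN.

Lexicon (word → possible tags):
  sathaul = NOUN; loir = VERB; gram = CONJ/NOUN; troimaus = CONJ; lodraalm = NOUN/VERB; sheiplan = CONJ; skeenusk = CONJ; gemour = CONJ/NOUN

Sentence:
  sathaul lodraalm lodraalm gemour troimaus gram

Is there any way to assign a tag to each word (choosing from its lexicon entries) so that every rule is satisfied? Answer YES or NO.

NO

Candidates per position — 1:sathaul {NOUN}; 2:lodraalm {NOUN,VERB}; 3:lodraalm {NOUN,VERB}; 4:gemour {CONJ,NOUN}; 5:troimaus {CONJ}; 6:gram {CONJ,NOUN}.
Every candidate sequence violates at least one rule; no consistent tagging exists.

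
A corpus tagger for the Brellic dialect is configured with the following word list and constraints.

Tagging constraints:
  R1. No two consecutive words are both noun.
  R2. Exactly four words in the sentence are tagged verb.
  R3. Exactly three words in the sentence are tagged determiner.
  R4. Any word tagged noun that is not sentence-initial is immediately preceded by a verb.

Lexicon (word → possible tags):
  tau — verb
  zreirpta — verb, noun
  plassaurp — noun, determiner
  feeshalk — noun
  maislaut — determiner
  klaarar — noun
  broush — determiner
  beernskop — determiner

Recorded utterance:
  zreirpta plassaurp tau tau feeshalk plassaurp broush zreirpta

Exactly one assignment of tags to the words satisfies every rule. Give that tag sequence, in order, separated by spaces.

Candidates per position — 1:zreirpta {verb,noun}; 2:plassaurp {noun,determiner}; 3:tau {verb}; 4:tau {verb}; 5:feeshalk {noun}; 6:plassaurp {noun,determiner}; 7:broush {determiner}; 8:zreirpta {verb,noun}.
Position 1: noun is ruled out by rule 2; that leaves verb.
Position 2: noun is ruled out by rule 3; that leaves determiner.
Position 6: noun is ruled out by rule 1; that leaves determiner.
Position 8: noun is ruled out by rule 2; that leaves verb.
The only consistent sequence is: verb determiner verb verb noun determiner determiner verb.
Rule-by-rule: rule 1 ok; rule 2 ok; rule 3 ok; rule 4 ok.

verb determiner verb verb noun determiner determiner verb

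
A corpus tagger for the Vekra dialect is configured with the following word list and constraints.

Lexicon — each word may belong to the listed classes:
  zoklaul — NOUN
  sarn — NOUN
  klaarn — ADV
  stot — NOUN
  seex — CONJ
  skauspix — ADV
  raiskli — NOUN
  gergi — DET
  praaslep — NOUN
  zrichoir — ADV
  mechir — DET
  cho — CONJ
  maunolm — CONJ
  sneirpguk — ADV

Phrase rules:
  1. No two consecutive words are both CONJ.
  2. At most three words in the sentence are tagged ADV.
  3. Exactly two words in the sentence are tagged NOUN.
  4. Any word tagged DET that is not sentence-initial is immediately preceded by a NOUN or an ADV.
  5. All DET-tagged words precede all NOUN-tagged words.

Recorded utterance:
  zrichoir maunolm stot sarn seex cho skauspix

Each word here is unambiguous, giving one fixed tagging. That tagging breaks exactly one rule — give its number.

Fixed tagging: ADV CONJ NOUN NOUN CONJ CONJ ADV.
Rule check: R1 violated, R2 holds, R3 holds, R4 holds, R5 holds.
Only rule 1 fails.

1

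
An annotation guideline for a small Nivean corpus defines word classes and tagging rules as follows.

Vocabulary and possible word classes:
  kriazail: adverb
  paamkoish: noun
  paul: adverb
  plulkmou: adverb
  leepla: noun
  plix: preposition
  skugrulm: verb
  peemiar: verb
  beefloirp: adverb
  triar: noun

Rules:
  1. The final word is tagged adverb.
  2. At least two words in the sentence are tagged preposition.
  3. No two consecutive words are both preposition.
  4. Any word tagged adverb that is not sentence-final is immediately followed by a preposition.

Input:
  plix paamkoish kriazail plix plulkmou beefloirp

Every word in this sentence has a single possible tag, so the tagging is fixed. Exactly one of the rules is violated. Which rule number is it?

Fixed tagging: preposition noun adverb preposition adverb adverb.
Applying the rules: R1 ✓, R2 ✓, R3 ✓, R4 ✗.
Only rule 4 fails.

4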